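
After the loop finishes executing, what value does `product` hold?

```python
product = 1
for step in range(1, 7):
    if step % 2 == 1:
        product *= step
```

Let's trace through this code step by step.

Initialize: product = 1
Entering loop: for step in range(1, 7):
After iteration 1: step = 1, product = 1
After iteration 2: step = 2, product = 1
After iteration 3: step = 3, product = 3
After iteration 4: step = 4, product = 3
After iteration 5: step = 5, product = 15
After iteration 6: step = 6, product = 15
Loop ends.

Final answer: 15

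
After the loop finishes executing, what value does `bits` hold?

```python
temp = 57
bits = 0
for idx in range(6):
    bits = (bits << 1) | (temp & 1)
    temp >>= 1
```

Let's trace through this code step by step.

Initialize: temp = 57
Initialize: bits = 0
Entering loop: for idx in range(6):
After iteration 1: idx = 0, temp = 28, bits = 1
After iteration 2: idx = 1, temp = 14, bits = 2
After iteration 3: idx = 2, temp = 7, bits = 4
After iteration 4: idx = 3, temp = 3, bits = 9
After iteration 5: idx = 4, temp = 1, bits = 19
After iteration 6: idx = 5, temp = 0, bits = 39
Loop ends.

Final answer: 39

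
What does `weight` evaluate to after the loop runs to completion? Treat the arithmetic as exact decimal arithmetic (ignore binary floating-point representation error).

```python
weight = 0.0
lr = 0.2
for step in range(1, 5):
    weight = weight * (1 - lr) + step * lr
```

Let's trace through this code step by step.

Initialize: weight = 0.0
Initialize: lr = 0.2
Entering loop: for step in range(1, 5):
After iteration 1: step = 1, weight = 0.2
After iteration 2: step = 2, weight = 0.56
After iteration 3: step = 3, weight = 1.048
After iteration 4: step = 4, weight = 1.6384
Loop ends.

Final answer: 1.6384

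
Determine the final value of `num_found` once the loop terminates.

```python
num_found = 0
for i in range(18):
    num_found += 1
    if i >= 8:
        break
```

Let's trace through this code step by step.

Initialize: num_found = 0
Entering loop: for i in range(18):
After iteration 1: i = 0, num_found = 1
After iteration 2: i = 1, num_found = 2
After iteration 3: i = 2, num_found = 3
After iteration 4: i = 3, num_found = 4
After iteration 5: i = 4, num_found = 5
After iteration 6: i = 5, num_found = 6
After iteration 7: i = 6, num_found = 7
After iteration 8: i = 7, num_found = 8
After iteration 9: i = 8, num_found = 9
Loop ends.

Final answer: 9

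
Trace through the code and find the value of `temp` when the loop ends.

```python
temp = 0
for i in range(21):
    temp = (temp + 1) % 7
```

Let's trace through this code step by step.

Initialize: temp = 0
Entering loop: for i in range(21):
After iteration 1: i = 0, temp = 1
After iteration 2: i = 1, temp = 2
After iteration 3: i = 2, temp = 3
After iteration 4: i = 3, temp = 4
After iteration 5: i = 4, temp = 5
After iteration 6: i = 5, temp = 6
After iteration 7: i = 6, temp = 0
After iteration 8: i = 7, temp = 1
After iteration 9: i = 8, temp = 2
After iteration 10: i = 9, temp = 3
After iteration 11: i = 10, temp = 4
After iteration 12: i = 11, temp = 5
After iteration 13: i = 12, temp = 6
After iteration 14: i = 13, temp = 0
After iteration 15: i = 14, temp = 1
After iteration 16: i = 15, temp = 2
After iteration 17: i = 16, temp = 3
After iteration 18: i = 17, temp = 4
After iteration 19: i = 18, temp = 5
After iteration 20: i = 19, temp = 6
After iteration 21: i = 20, temp = 0
Loop ends.

Final answer: 0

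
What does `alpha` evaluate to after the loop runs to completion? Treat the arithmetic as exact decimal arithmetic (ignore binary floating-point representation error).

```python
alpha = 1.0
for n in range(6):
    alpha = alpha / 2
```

Let's trace through this code step by step.

Initialize: alpha = 1.0
Entering loop: for n in range(6):
After iteration 1: n = 0, alpha = 0.5
After iteration 2: n = 1, alpha = 0.25
After iteration 3: n = 2, alpha = 0.125
After iteration 4: n = 3, alpha = 0.0625
After iteration 5: n = 4, alpha = 0.03125
After iteration 6: n = 5, alpha = 0.015625
Loop ends.

Final answer: 0.015625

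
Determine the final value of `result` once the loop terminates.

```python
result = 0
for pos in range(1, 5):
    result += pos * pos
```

Let's trace through this code step by step.

Initialize: result = 0
Entering loop: for pos in range(1, 5):
After iteration 1: pos = 1, result = 1
After iteration 2: pos = 2, result = 5
After iteration 3: pos = 3, result = 14
After iteration 4: pos = 4, result = 30
Loop ends.

Final answer: 30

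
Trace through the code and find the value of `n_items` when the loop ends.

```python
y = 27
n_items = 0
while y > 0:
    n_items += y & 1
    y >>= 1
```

Let's trace through this code step by step.

Initialize: y = 27
Initialize: n_items = 0
Entering loop: while y > 0:
After iteration 1: y = 13, n_items = 1
After iteration 2: y = 6, n_items = 2
After iteration 3: y = 3, n_items = 2
After iteration 4: y = 1, n_items = 3
After iteration 5: y = 0, n_items = 4
Loop ends.

Final answer: 4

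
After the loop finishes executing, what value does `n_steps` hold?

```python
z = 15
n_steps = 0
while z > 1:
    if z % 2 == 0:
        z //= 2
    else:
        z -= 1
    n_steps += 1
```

Let's trace through this code step by step.

Initialize: z = 15
Initialize: n_steps = 0
Entering loop: while z > 1:
After iteration 1: z = 14, n_steps = 1
After iteration 2: z = 7, n_steps = 2
After iteration 3: z = 6, n_steps = 3
After iteration 4: z = 3, n_steps = 4
After iteration 5: z = 2, n_steps = 5
After iteration 6: z = 1, n_steps = 6
Loop ends.

Final answer: 6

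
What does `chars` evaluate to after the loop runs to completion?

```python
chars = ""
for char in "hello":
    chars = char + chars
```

Let's trace through this code step by step.

Initialize: chars = ''
Entering loop: for char in "hello":
After iteration 1: char = 'h', chars = 'h'
After iteration 2: char = 'e', chars = 'eh'
After iteration 3: char = 'l', chars = 'leh'
After iteration 4: char = 'l', chars = 'lleh'
After iteration 5: char = 'o', chars = 'olleh'
Loop ends.

Final answer: 'olleh'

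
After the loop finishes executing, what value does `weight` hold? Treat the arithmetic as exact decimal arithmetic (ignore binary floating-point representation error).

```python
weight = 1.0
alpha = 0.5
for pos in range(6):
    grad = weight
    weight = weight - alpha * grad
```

Let's trace through this code step by step.

Initialize: weight = 1.0
Initialize: alpha = 0.5
Entering loop: for pos in range(6):
After iteration 1: pos = 0, weight = 0.5, grad = 1.0
After iteration 2: pos = 1, weight = 0.25, grad = 0.5
After iteration 3: pos = 2, weight = 0.125, grad = 0.25
After iteration 4: pos = 3, weight = 0.0625, grad = 0.125
After iteration 5: pos = 4, weight = 0.03125, grad = 0.0625
After iteration 6: pos = 5, weight = 0.015625, grad = 0.03125
Loop ends.

Final answer: 0.015625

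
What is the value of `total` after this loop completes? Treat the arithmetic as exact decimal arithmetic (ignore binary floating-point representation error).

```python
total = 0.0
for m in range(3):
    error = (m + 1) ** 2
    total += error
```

Let's trace through this code step by step.

Initialize: total = 0.0
Entering loop: for m in range(3):
After iteration 1: m = 0, total = 1.0, error = 1
After iteration 2: m = 1, total = 5.0, error = 4
After iteration 3: m = 2, total = 14.0, error = 9
Loop ends.

Final answer: 14.0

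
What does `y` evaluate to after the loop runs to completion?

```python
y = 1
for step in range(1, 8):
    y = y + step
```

Let's trace through this code step by step.

Initialize: y = 1
Entering loop: for step in range(1, 8):
After iteration 1: step = 1, y = 2
After iteration 2: step = 2, y = 4
After iteration 3: step = 3, y = 7
After iteration 4: step = 4, y = 11
After iteration 5: step = 5, y = 16
After iteration 6: step = 6, y = 22
After iteration 7: step = 7, y = 29
Loop ends.

Final answer: 29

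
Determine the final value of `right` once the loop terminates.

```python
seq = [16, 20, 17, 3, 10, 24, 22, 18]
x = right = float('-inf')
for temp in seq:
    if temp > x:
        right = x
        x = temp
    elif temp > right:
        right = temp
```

Let's trace through this code step by step.

Initialize: seq = [16, 20, 17, 3, 10, 24, 22, 18]
Initialize: x = -inf
Initialize: right = -inf
Entering loop: for temp in seq:
After iteration 1: temp = 16, x = 16, right = -inf
After iteration 2: temp = 20, x = 20, right = 16
After iteration 3: temp = 17, x = 20, right = 17
After iteration 4: temp = 3, x = 20, right = 17
After iteration 5: temp = 10, x = 20, right = 17
After iteration 6: temp = 24, x = 24, right = 20
After iteration 7: temp = 22, x = 24, right = 22
After iteration 8: temp = 18, x = 24, right = 22
Loop ends.

Final answer: 22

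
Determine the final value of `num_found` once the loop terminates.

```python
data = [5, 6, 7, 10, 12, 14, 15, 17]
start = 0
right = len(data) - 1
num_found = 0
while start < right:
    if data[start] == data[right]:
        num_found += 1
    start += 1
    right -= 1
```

Let's trace through this code step by step.

Initialize: data = [5, 6, 7, 10, 12, 14, 15, 17]
Initialize: start = 0
Initialize: right = 7
Initialize: num_found = 0
Entering loop: while start < right:
After iteration 1: start = 1, right = 6, num_found = 0
After iteration 2: start = 2, right = 5, num_found = 0
After iteration 3: start = 3, right = 4, num_found = 0
After iteration 4: start = 4, right = 3, num_found = 0
Loop ends.

Final answer: 0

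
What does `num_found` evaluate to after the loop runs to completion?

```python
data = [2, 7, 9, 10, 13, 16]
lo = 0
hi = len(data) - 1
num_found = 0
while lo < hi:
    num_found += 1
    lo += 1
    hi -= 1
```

Let's trace through this code step by step.

Initialize: data = [2, 7, 9, 10, 13, 16]
Initialize: lo = 0
Initialize: hi = 5
Initialize: num_found = 0
Entering loop: while lo < hi:
After iteration 1: lo = 1, hi = 4, num_found = 1
After iteration 2: lo = 2, hi = 3, num_found = 2
After iteration 3: lo = 3, hi = 2, num_found = 3
Loop ends.

Final answer: 3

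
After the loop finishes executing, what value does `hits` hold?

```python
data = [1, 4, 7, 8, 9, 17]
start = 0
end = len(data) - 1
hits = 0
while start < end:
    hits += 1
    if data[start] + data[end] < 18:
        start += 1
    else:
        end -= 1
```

Let's trace through this code step by step.

Initialize: data = [1, 4, 7, 8, 9, 17]
Initialize: start = 0
Initialize: end = 5
Initialize: hits = 0
Entering loop: while start < end:
After iteration 1: start = 0, end = 4, hits = 1
After iteration 2: start = 1, end = 4, hits = 2
After iteration 3: start = 2, end = 4, hits = 3
After iteration 4: start = 3, end = 4, hits = 4
After iteration 5: start = 4, end = 4, hits = 5
Loop ends.

Final answer: 5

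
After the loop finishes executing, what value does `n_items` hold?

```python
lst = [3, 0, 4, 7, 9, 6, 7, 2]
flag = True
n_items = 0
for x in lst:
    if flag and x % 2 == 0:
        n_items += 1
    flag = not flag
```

Let's trace through this code step by step.

Initialize: lst = [3, 0, 4, 7, 9, 6, 7, 2]
Initialize: flag = True
Initialize: n_items = 0
Entering loop: for x in lst:
After iteration 1: x = 3, flag = False, n_items = 0
After iteration 2: x = 0, flag = True, n_items = 0
After iteration 3: x = 4, flag = False, n_items = 1
After iteration 4: x = 7, flag = True, n_items = 1
After iteration 5: x = 9, flag = False, n_items = 1
After iteration 6: x = 6, flag = True, n_items = 1
After iteration 7: x = 7, flag = False, n_items = 1
After iteration 8: x = 2, flag = True, n_items = 1
Loop ends.

Final answer: 1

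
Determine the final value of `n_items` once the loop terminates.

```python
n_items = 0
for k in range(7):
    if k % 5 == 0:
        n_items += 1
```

Let's trace through this code step by step.

Initialize: n_items = 0
Entering loop: for k in range(7):
After iteration 1: k = 0, n_items = 1
After iteration 2: k = 1, n_items = 1
After iteration 3: k = 2, n_items = 1
After iteration 4: k = 3, n_items = 1
After iteration 5: k = 4, n_items = 1
After iteration 6: k = 5, n_items = 2
After iteration 7: k = 6, n_items = 2
Loop ends.

Final answer: 2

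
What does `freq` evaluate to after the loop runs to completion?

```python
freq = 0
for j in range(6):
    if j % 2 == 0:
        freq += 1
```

Let's trace through this code step by step.

Initialize: freq = 0
Entering loop: for j in range(6):
After iteration 1: j = 0, freq = 1
After iteration 2: j = 1, freq = 1
After iteration 3: j = 2, freq = 2
After iteration 4: j = 3, freq = 2
After iteration 5: j = 4, freq = 3
After iteration 6: j = 5, freq = 3
Loop ends.

Final answer: 3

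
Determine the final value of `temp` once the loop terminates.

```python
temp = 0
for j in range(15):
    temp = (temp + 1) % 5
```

Let's trace through this code step by step.

Initialize: temp = 0
Entering loop: for j in range(15):
After iteration 1: j = 0, temp = 1
After iteration 2: j = 1, temp = 2
After iteration 3: j = 2, temp = 3
After iteration 4: j = 3, temp = 4
After iteration 5: j = 4, temp = 0
After iteration 6: j = 5, temp = 1
After iteration 7: j = 6, temp = 2
After iteration 8: j = 7, temp = 3
After iteration 9: j = 8, temp = 4
After iteration 10: j = 9, temp = 0
After iteration 11: j = 10, temp = 1
After iteration 12: j = 11, temp = 2
After iteration 13: j = 12, temp = 3
After iteration 14: j = 13, temp = 4
After iteration 15: j = 14, temp = 0
Loop ends.

Final answer: 0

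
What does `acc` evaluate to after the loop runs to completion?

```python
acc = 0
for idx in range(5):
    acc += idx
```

Let's trace through this code step by step.

Initialize: acc = 0
Entering loop: for idx in range(5):
After iteration 1: idx = 0, acc = 0
After iteration 2: idx = 1, acc = 1
After iteration 3: idx = 2, acc = 3
After iteration 4: idx = 3, acc = 6
After iteration 5: idx = 4, acc = 10
Loop ends.

Final answer: 10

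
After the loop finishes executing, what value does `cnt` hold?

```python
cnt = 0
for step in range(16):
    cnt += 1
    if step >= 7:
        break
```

Let's trace through this code step by step.

Initialize: cnt = 0
Entering loop: for step in range(16):
After iteration 1: step = 0, cnt = 1
After iteration 2: step = 1, cnt = 2
After iteration 3: step = 2, cnt = 3
After iteration 4: step = 3, cnt = 4
After iteration 5: step = 4, cnt = 5
After iteration 6: step = 5, cnt = 6
After iteration 7: step = 6, cnt = 7
After iteration 8: step = 7, cnt = 8
Loop ends.

Final answer: 8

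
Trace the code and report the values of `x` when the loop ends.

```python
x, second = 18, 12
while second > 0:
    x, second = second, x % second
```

Let's trace through this code step by step.

Initialize: x = 18
Initialize: second = 12
Entering loop: while second > 0:
After iteration 1: x = 12, second = 6
After iteration 2: x = 6, second = 0
Loop ends.

Final answer: 6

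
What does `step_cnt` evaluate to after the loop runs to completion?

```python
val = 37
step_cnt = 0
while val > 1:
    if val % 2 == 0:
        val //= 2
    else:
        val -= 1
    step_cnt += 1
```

Let's trace through this code step by step.

Initialize: val = 37
Initialize: step_cnt = 0
Entering loop: while val > 1:
After iteration 1: val = 36, step_cnt = 1
After iteration 2: val = 18, step_cnt = 2
After iteration 3: val = 9, step_cnt = 3
After iteration 4: val = 8, step_cnt = 4
After iteration 5: val = 4, step_cnt = 5
After iteration 6: val = 2, step_cnt = 6
After iteration 7: val = 1, step_cnt = 7
Loop ends.

Final answer: 7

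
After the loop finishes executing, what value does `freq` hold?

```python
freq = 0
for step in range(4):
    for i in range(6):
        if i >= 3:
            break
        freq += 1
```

Let's trace through this code step by step.

Initialize: freq = 0
Entering loop: for step in range(4):
After iteration 1: step = 0, freq = 3
After iteration 2: step = 1, freq = 6
After iteration 3: step = 2, freq = 9
After iteration 4: step = 3, freq = 12
Loop ends.

Final answer: 12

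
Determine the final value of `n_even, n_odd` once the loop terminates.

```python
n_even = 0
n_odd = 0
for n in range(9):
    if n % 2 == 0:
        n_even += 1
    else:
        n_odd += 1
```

Let's trace through this code step by step.

Initialize: n_even = 0
Initialize: n_odd = 0
Entering loop: for n in range(9):
After iteration 1: n = 0, n_even = 1, n_odd = 0
After iteration 2: n = 1, n_even = 1, n_odd = 1
After iteration 3: n = 2, n_even = 2, n_odd = 1
After iteration 4: n = 3, n_even = 2, n_odd = 2
After iteration 5: n = 4, n_even = 3, n_odd = 2
After iteration 6: n = 5, n_even = 3, n_odd = 3
After iteration 7: n = 6, n_even = 4, n_odd = 3
After iteration 8: n = 7, n_even = 4, n_odd = 4
After iteration 9: n = 8, n_even = 5, n_odd = 4
Loop ends.

Final answer: 5, 4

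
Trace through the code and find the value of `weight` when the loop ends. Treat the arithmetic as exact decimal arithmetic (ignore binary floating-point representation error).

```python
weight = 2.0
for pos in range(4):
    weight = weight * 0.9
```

Let's trace through this code step by step.

Initialize: weight = 2.0
Entering loop: for pos in range(4):
After iteration 1: pos = 0, weight = 1.8
After iteration 2: pos = 1, weight = 1.62
After iteration 3: pos = 2, weight = 1.458
After iteration 4: pos = 3, weight = 1.3122
Loop ends.

Final answer: 1.3122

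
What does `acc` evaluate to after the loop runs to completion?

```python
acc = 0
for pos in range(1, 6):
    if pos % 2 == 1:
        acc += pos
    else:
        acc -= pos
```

Let's trace through this code step by step.

Initialize: acc = 0
Entering loop: for pos in range(1, 6):
After iteration 1: pos = 1, acc = 1
After iteration 2: pos = 2, acc = -1
After iteration 3: pos = 3, acc = 2
After iteration 4: pos = 4, acc = -2
After iteration 5: pos = 5, acc = 3
Loop ends.

Final answer: 3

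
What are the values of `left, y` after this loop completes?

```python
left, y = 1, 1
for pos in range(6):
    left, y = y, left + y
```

Let's trace through this code step by step.

Initialize: left = 1
Initialize: y = 1
Entering loop: for pos in range(6):
After iteration 1: pos = 0, left = 1, y = 2
After iteration 2: pos = 1, left = 2, y = 3
After iteration 3: pos = 2, left = 3, y = 5
After iteration 4: pos = 3, left = 5, y = 8
After iteration 5: pos = 4, left = 8, y = 13
After iteration 6: pos = 5, left = 13, y = 21
Loop ends.

Final answer: 13, 21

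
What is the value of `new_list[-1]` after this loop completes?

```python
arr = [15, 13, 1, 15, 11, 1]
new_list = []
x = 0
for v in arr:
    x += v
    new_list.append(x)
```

Let's trace through this code step by step.

Initialize: arr = [15, 13, 1, 15, 11, 1]
Initialize: new_list = []
Initialize: x = 0
Entering loop: for v in arr:
After iteration 1: v = 15, new_list = [15], x = 15
After iteration 2: v = 13, new_list = [15, 28], x = 28
After iteration 3: v = 1, new_list = [15, 28, 29], x = 29
After iteration 4: v = 15, new_list = [15, 28, 29, 44], x = 44
After iteration 5: v = 11, new_list = [15, 28, 29, 44, 55], x = 55
After iteration 6: v = 1, new_list = [15, 28, 29, 44, 55, 56], x = 56
Loop ends.
new_list[-1] = 56

Final answer: 56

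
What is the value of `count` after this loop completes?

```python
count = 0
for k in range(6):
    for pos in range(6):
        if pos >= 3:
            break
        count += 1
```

Let's trace through this code step by step.

Initialize: count = 0
Entering loop: for k in range(6):
After iteration 1: k = 0, count = 3
After iteration 2: k = 1, count = 6
After iteration 3: k = 2, count = 9
After iteration 4: k = 3, count = 12
After iteration 5: k = 4, count = 15
After iteration 6: k = 5, count = 18
Loop ends.

Final answer: 18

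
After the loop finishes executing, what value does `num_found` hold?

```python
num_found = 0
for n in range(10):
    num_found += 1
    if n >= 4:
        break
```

Let's trace through this code step by step.

Initialize: num_found = 0
Entering loop: for n in range(10):
After iteration 1: n = 0, num_found = 1
After iteration 2: n = 1, num_found = 2
After iteration 3: n = 2, num_found = 3
After iteration 4: n = 3, num_found = 4
After iteration 5: n = 4, num_found = 5
Loop ends.

Final answer: 5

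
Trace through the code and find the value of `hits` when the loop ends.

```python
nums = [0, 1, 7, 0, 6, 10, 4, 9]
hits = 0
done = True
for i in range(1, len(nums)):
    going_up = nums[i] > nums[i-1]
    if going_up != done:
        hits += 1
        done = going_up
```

Let's trace through this code step by step.

Initialize: nums = [0, 1, 7, 0, 6, 10, 4, 9]
Initialize: hits = 0
Initialize: done = True
Entering loop: for i in range(1, len(nums)):
After iteration 1: i = 1, hits = 0, done = True, going_up = True
After iteration 2: i = 2, hits = 0, done = True, going_up = True
After iteration 3: i = 3, hits = 1, done = False, going_up = False
After iteration 4: i = 4, hits = 2, done = True, going_up = True
After iteration 5: i = 5, hits = 2, done = True, going_up = True
After iteration 6: i = 6, hits = 3, done = False, going_up = False
After iteration 7: i = 7, hits = 4, done = True, going_up = True
Loop ends.

Final answer: 4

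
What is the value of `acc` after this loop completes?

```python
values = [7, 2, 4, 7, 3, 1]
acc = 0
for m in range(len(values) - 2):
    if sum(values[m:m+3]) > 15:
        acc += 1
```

Let's trace through this code step by step.

Initialize: values = [7, 2, 4, 7, 3, 1]
Initialize: acc = 0
Entering loop: for m in range(len(values) - 2):
After iteration 1: m = 0, acc = 0
After iteration 2: m = 1, acc = 0
After iteration 3: m = 2, acc = 0
After iteration 4: m = 3, acc = 0
Loop ends.

Final answer: 0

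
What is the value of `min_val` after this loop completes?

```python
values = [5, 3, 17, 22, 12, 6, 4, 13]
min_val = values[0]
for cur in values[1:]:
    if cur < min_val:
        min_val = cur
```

Let's trace through this code step by step.

Initialize: values = [5, 3, 17, 22, 12, 6, 4, 13]
Initialize: min_val = 5
Entering loop: for cur in values[1:]:
After iteration 1: cur = 3, min_val = 3
After iteration 2: cur = 17, min_val = 3
After iteration 3: cur = 22, min_val = 3
After iteration 4: cur = 12, min_val = 3
After iteration 5: cur = 6, min_val = 3
After iteration 6: cur = 4, min_val = 3
After iteration 7: cur = 13, min_val = 3
Loop ends.

Final answer: 3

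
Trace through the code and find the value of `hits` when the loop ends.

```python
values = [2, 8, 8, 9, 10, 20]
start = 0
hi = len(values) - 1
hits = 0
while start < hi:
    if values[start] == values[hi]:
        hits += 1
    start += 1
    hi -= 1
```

Let's trace through this code step by step.

Initialize: values = [2, 8, 8, 9, 10, 20]
Initialize: start = 0
Initialize: hi = 5
Initialize: hits = 0
Entering loop: while start < hi:
After iteration 1: start = 1, hi = 4, hits = 0
After iteration 2: start = 2, hi = 3, hits = 0
After iteration 3: start = 3, hi = 2, hits = 0
Loop ends.

Final answer: 0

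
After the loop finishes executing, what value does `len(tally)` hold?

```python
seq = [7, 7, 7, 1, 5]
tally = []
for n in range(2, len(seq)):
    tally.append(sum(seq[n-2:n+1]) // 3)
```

Let's trace through this code step by step.

Initialize: seq = [7, 7, 7, 1, 5]
Initialize: tally = []
Entering loop: for n in range(2, len(seq)):
After iteration 1: n = 2, tally = [7]
After iteration 2: n = 3, tally = [7, 5]
After iteration 3: n = 4, tally = [7, 5, 4]
Loop ends.
len(tally) = 3

Final answer: 3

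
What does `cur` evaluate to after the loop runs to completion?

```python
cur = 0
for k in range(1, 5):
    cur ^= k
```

Let's trace through this code step by step.

Initialize: cur = 0
Entering loop: for k in range(1, 5):
After iteration 1: k = 1, cur = 1
After iteration 2: k = 2, cur = 3
After iteration 3: k = 3, cur = 0
After iteration 4: k = 4, cur = 4
Loop ends.

Final answer: 4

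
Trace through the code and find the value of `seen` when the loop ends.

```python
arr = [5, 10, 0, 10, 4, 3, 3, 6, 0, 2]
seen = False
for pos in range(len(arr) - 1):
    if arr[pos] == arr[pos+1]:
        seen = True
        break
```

Let's trace through this code step by step.

Initialize: arr = [5, 10, 0, 10, 4, 3, 3, 6, 0, 2]
Initialize: seen = False
Entering loop: for pos in range(len(arr) - 1):
After iteration 1: pos = 0, seen = False
After iteration 2: pos = 1, seen = False
After iteration 3: pos = 2, seen = False
After iteration 4: pos = 3, seen = False
After iteration 5: pos = 4, seen = False
After iteration 6: pos = 5, seen = True
Loop ends.

Final answer: True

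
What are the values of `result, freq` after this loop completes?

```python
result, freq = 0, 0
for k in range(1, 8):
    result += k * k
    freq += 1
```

Let's trace through this code step by step.

Initialize: result = 0
Initialize: freq = 0
Entering loop: for k in range(1, 8):
After iteration 1: k = 1, result = 1, freq = 1
After iteration 2: k = 2, result = 5, freq = 2
After iteration 3: k = 3, result = 14, freq = 3
After iteration 4: k = 4, result = 30, freq = 4
After iteration 5: k = 5, result = 55, freq = 5
After iteration 6: k = 6, result = 91, freq = 6
After iteration 7: k = 7, result = 140, freq = 7
Loop ends.

Final answer: 140, 7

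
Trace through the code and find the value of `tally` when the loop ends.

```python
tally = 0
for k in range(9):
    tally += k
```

Let's trace through this code step by step.

Initialize: tally = 0
Entering loop: for k in range(9):
After iteration 1: k = 0, tally = 0
After iteration 2: k = 1, tally = 1
After iteration 3: k = 2, tally = 3
After iteration 4: k = 3, tally = 6
After iteration 5: k = 4, tally = 10
After iteration 6: k = 5, tally = 15
After iteration 7: k = 6, tally = 21
After iteration 8: k = 7, tally = 28
After iteration 9: k = 8, tally = 36
Loop ends.

Final answer: 36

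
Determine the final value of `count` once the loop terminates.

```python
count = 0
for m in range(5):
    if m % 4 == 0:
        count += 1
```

Let's trace through this code step by step.

Initialize: count = 0
Entering loop: for m in range(5):
After iteration 1: m = 0, count = 1
After iteration 2: m = 1, count = 1
After iteration 3: m = 2, count = 1
After iteration 4: m = 3, count = 1
After iteration 5: m = 4, count = 2
Loop ends.

Final answer: 2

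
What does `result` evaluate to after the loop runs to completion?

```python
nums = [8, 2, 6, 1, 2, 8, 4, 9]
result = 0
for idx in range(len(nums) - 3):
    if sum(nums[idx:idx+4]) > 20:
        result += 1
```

Let's trace through this code step by step.

Initialize: nums = [8, 2, 6, 1, 2, 8, 4, 9]
Initialize: result = 0
Entering loop: for idx in range(len(nums) - 3):
After iteration 1: idx = 0, result = 0
After iteration 2: idx = 1, result = 0
After iteration 3: idx = 2, result = 0
After iteration 4: idx = 3, result = 0
After iteration 5: idx = 4, result = 1
Loop ends.

Final answer: 1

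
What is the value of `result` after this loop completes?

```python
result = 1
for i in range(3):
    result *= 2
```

Let's trace through this code step by step.

Initialize: result = 1
Entering loop: for i in range(3):
After iteration 1: i = 0, result = 2
After iteration 2: i = 1, result = 4
After iteration 3: i = 2, result = 8
Loop ends.

Final answer: 8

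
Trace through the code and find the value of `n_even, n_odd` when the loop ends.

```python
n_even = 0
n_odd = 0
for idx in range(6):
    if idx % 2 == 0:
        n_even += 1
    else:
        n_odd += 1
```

Let's trace through this code step by step.

Initialize: n_even = 0
Initialize: n_odd = 0
Entering loop: for idx in range(6):
After iteration 1: idx = 0, n_even = 1, n_odd = 0
After iteration 2: idx = 1, n_even = 1, n_odd = 1
After iteration 3: idx = 2, n_even = 2, n_odd = 1
After iteration 4: idx = 3, n_even = 2, n_odd = 2
After iteration 5: idx = 4, n_even = 3, n_odd = 2
After iteration 6: idx = 5, n_even = 3, n_odd = 3
Loop ends.

Final answer: 3, 3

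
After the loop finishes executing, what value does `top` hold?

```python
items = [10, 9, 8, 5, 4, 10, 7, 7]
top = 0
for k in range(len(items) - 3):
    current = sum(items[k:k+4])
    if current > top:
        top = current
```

Let's trace through this code step by step.

Initialize: items = [10, 9, 8, 5, 4, 10, 7, 7]
Initialize: top = 0
Entering loop: for k in range(len(items) - 3):
After iteration 1: k = 0, top = 32, current = 32
After iteration 2: k = 1, top = 32, current = 26
After iteration 3: k = 2, top = 32, current = 27
After iteration 4: k = 3, top = 32, current = 26
After iteration 5: k = 4, top = 32, current = 28
Loop ends.

Final answer: 32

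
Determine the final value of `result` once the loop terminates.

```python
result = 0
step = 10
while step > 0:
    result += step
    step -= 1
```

Let's trace through this code step by step.

Initialize: result = 0
Initialize: step = 10
Entering loop: while step > 0:
After iteration 1: result = 10, step = 9
After iteration 2: result = 19, step = 8
After iteration 3: result = 27, step = 7
After iteration 4: result = 34, step = 6
After iteration 5: result = 40, step = 5
After iteration 6: result = 45, step = 4
After iteration 7: result = 49, step = 3
After iteration 8: result = 52, step = 2
After iteration 9: result = 54, step = 1
After iteration 10: result = 55, step = 0
Loop ends.

Final answer: 55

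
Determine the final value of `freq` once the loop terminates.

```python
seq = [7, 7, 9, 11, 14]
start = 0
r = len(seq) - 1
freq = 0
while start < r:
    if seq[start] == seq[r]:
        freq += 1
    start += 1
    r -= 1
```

Let's trace through this code step by step.

Initialize: seq = [7, 7, 9, 11, 14]
Initialize: start = 0
Initialize: r = 4
Initialize: freq = 0
Entering loop: while start < r:
After iteration 1: start = 1, r = 3, freq = 0
After iteration 2: start = 2, r = 2, freq = 0
Loop ends.

Final answer: 0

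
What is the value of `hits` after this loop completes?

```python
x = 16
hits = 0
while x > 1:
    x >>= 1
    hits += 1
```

Let's trace through this code step by step.

Initialize: x = 16
Initialize: hits = 0
Entering loop: while x > 1:
After iteration 1: x = 8, hits = 1
After iteration 2: x = 4, hits = 2
After iteration 3: x = 2, hits = 3
After iteration 4: x = 1, hits = 4
Loop ends.

Final answer: 4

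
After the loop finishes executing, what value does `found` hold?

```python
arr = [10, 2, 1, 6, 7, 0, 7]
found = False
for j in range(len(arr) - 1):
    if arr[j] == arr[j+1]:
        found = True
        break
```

Let's trace through this code step by step.

Initialize: arr = [10, 2, 1, 6, 7, 0, 7]
Initialize: found = False
Entering loop: for j in range(len(arr) - 1):
After iteration 1: j = 0, found = False
After iteration 2: j = 1, found = False
After iteration 3: j = 2, found = False
After iteration 4: j = 3, found = False
After iteration 5: j = 4, found = False
After iteration 6: j = 5, found = False
Loop ends.

Final answer: False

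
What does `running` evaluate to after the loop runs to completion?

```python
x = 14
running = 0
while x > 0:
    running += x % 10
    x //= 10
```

Let's trace through this code step by step.

Initialize: x = 14
Initialize: running = 0
Entering loop: while x > 0:
After iteration 1: x = 1, running = 4
After iteration 2: x = 0, running = 5
Loop ends.

Final answer: 5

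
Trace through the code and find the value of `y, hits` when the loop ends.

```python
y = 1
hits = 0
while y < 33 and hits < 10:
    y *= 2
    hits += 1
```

Let's trace through this code step by step.

Initialize: y = 1
Initialize: hits = 0
Entering loop: while y < 33 and hits < 10:
After iteration 1: y = 2, hits = 1
After iteration 2: y = 4, hits = 2
After iteration 3: y = 8, hits = 3
After iteration 4: y = 16, hits = 4
After iteration 5: y = 32, hits = 5
After iteration 6: y = 64, hits = 6
Loop ends.

Final answer: 64, 6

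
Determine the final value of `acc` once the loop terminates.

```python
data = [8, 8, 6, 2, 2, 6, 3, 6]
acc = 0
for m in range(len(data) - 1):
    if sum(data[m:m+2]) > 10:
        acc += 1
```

Let's trace through this code step by step.

Initialize: data = [8, 8, 6, 2, 2, 6, 3, 6]
Initialize: acc = 0
Entering loop: for m in range(len(data) - 1):
After iteration 1: m = 0, acc = 1
After iteration 2: m = 1, acc = 2
After iteration 3: m = 2, acc = 2
After iteration 4: m = 3, acc = 2
After iteration 5: m = 4, acc = 2
After iteration 6: m = 5, acc = 2
After iteration 7: m = 6, acc = 2
Loop ends.

Final answer: 2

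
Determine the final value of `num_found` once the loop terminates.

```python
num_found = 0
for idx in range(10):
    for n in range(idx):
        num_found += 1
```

Let's trace through this code step by step.

Initialize: num_found = 0
Entering loop: for idx in range(10):
After iteration 1: idx = 0, num_found = 0
After iteration 2: idx = 1, num_found = 1, n = 0
After iteration 3: idx = 2, num_found = 3, n = 1
After iteration 4: idx = 3, num_found = 6, n = 2
After iteration 5: idx = 4, num_found = 10, n = 3
After iteration 6: idx = 5, num_found = 15, n = 4
After iteration 7: idx = 6, num_found = 21, n = 5
After iteration 8: idx = 7, num_found = 28, n = 6
After iteration 9: idx = 8, num_found = 36, n = 7
After iteration 10: idx = 9, num_found = 45, n = 8
Loop ends.

Final answer: 45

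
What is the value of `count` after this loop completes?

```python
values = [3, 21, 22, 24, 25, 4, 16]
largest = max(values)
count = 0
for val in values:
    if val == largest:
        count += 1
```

Let's trace through this code step by step.

Initialize: values = [3, 21, 22, 24, 25, 4, 16]
Initialize: largest = 25
Initialize: count = 0
Entering loop: for val in values:
After iteration 1: val = 3, count = 0
After iteration 2: val = 21, count = 0
After iteration 3: val = 22, count = 0
After iteration 4: val = 24, count = 0
After iteration 5: val = 25, count = 1
After iteration 6: val = 4, count = 1
After iteration 7: val = 16, count = 1
Loop ends.

Final answer: 1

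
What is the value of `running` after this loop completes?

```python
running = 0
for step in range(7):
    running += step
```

Let's trace through this code step by step.

Initialize: running = 0
Entering loop: for step in range(7):
After iteration 1: step = 0, running = 0
After iteration 2: step = 1, running = 1
After iteration 3: step = 2, running = 3
After iteration 4: step = 3, running = 6
After iteration 5: step = 4, running = 10
After iteration 6: step = 5, running = 15
After iteration 7: step = 6, running = 21
Loop ends.

Final answer: 21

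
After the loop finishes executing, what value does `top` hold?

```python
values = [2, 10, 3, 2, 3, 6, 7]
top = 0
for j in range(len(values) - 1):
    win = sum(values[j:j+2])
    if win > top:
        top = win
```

Let's trace through this code step by step.

Initialize: values = [2, 10, 3, 2, 3, 6, 7]
Initialize: top = 0
Entering loop: for j in range(len(values) - 1):
After iteration 1: j = 0, top = 12, win = 12
After iteration 2: j = 1, top = 13, win = 13
After iteration 3: j = 2, top = 13, win = 5
After iteration 4: j = 3, top = 13, win = 5
After iteration 5: j = 4, top = 13, win = 9
After iteration 6: j = 5, top = 13, win = 13
Loop ends.

Final answer: 13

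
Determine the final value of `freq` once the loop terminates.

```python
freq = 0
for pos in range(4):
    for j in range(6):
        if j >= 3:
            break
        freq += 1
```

Let's trace through this code step by step.

Initialize: freq = 0
Entering loop: for pos in range(4):
After iteration 1: pos = 0, freq = 3
After iteration 2: pos = 1, freq = 6
After iteration 3: pos = 2, freq = 9
After iteration 4: pos = 3, freq = 12
Loop ends.

Final answer: 12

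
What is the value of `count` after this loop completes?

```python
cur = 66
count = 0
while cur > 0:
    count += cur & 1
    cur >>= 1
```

Let's trace through this code step by step.

Initialize: cur = 66
Initialize: count = 0
Entering loop: while cur > 0:
After iteration 1: cur = 33, count = 0
After iteration 2: cur = 16, count = 1
After iteration 3: cur = 8, count = 1
After iteration 4: cur = 4, count = 1
After iteration 5: cur = 2, count = 1
After iteration 6: cur = 1, count = 1
After iteration 7: cur = 0, count = 2
Loop ends.

Final answer: 2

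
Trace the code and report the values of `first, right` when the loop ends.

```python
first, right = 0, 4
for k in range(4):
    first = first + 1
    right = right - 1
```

Let's trace through this code step by step.

Initialize: first = 0
Initialize: right = 4
Entering loop: for k in range(4):
After iteration 1: k = 0, first = 1, right = 3
After iteration 2: k = 1, first = 2, right = 2
After iteration 3: k = 2, first = 3, right = 1
After iteration 4: k = 3, first = 4, right = 0
Loop ends.

Final answer: 4, 0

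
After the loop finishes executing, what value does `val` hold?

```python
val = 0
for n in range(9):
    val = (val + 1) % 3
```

Let's trace through this code step by step.

Initialize: val = 0
Entering loop: for n in range(9):
After iteration 1: n = 0, val = 1
After iteration 2: n = 1, val = 2
After iteration 3: n = 2, val = 0
After iteration 4: n = 3, val = 1
After iteration 5: n = 4, val = 2
After iteration 6: n = 5, val = 0
After iteration 7: n = 6, val = 1
After iteration 8: n = 7, val = 2
After iteration 9: n = 8, val = 0
Loop ends.

Final answer: 0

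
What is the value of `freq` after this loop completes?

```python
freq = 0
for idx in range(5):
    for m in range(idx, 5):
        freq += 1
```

Let's trace through this code step by step.

Initialize: freq = 0
Entering loop: for idx in range(5):
After iteration 1: idx = 0, freq = 5
After iteration 2: idx = 1, freq = 9
After iteration 3: idx = 2, freq = 12
After iteration 4: idx = 3, freq = 14
After iteration 5: idx = 4, freq = 15
Loop ends.

Final answer: 15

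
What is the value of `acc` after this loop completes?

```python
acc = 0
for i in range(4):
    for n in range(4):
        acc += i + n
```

Let's trace through this code step by step.

Initialize: acc = 0
Entering loop: for i in range(4):
After iteration 1: i = 0, acc = 6
After iteration 2: i = 1, acc = 16
After iteration 3: i = 2, acc = 30
After iteration 4: i = 3, acc = 48
Loop ends.

Final answer: 48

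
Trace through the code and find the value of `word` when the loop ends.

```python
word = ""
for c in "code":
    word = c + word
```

Let's trace through this code step by step.

Initialize: word = ''
Entering loop: for c in "code":
After iteration 1: c = 'c', word = 'c'
After iteration 2: c = 'o', word = 'oc'
After iteration 3: c = 'd', word = 'doc'
After iteration 4: c = 'e', word = 'edoc'
Loop ends.

Final answer: 'edoc'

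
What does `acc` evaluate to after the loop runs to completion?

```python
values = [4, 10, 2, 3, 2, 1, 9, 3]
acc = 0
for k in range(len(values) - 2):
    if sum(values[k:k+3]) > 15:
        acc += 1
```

Let's trace through this code step by step.

Initialize: values = [4, 10, 2, 3, 2, 1, 9, 3]
Initialize: acc = 0
Entering loop: for k in range(len(values) - 2):
After iteration 1: k = 0, acc = 1
After iteration 2: k = 1, acc = 1
After iteration 3: k = 2, acc = 1
After iteration 4: k = 3, acc = 1
After iteration 5: k = 4, acc = 1
After iteration 6: k = 5, acc = 1
Loop ends.

Final answer: 1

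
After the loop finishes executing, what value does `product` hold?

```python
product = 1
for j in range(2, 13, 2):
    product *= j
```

Let's trace through this code step by step.

Initialize: product = 1
Entering loop: for j in range(2, 13, 2):
After iteration 1: j = 2, product = 2
After iteration 2: j = 4, product = 8
After iteration 3: j = 6, product = 48
After iteration 4: j = 8, product = 384
After iteration 5: j = 10, product = 3840
After iteration 6: j = 12, product = 46080
Loop ends.

Final answer: 46080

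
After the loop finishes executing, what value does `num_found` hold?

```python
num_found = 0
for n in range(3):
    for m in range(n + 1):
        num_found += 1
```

Let's trace through this code step by step.

Initialize: num_found = 0
Entering loop: for n in range(3):
After iteration 1: n = 0, num_found = 1, m = 0
After iteration 2: n = 1, num_found = 3, m = 1
After iteration 3: n = 2, num_found = 6, m = 2
Loop ends.

Final answer: 6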